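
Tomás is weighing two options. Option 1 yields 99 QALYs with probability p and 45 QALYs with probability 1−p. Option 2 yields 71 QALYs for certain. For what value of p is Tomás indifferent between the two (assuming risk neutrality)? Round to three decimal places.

p = 0.481

p·99 + (1−p)·45 = 71
54p + 45 = 71
p = (71 − 45) / 54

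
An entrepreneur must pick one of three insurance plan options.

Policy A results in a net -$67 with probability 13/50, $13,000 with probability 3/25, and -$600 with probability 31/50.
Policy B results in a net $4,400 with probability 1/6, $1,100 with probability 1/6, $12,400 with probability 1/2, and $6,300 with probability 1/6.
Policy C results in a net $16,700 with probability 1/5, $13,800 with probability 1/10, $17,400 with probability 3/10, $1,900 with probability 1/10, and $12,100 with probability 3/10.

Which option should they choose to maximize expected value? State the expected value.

Policy C ($13,760)

Policy A = 13/50 × (-67) + 3/25 × 13000 + 31/50 × (-600) = -17.42 + 1560 − 372 = 1170.58
Policy B = 1/6 × 4400 + 1/6 × 1100 + 1/2 × 12400 + 1/6 × 6300 = 733.3333 + 183.3333 + 6200 + 1050 = 8166.6667
Policy C = 1/5 × 16700 + 1/10 × 13800 + 3/10 × 17400 + 1/10 × 1900 + 3/10 × 12100 = 3340 + 1380 + 5220 + 190 + 3630 = 13760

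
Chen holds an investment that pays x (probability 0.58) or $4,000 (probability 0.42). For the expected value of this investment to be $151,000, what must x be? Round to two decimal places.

0.58·x + 0.42·4000 = 151000
0.58·x = 151000 − 1680 = 149320
x = 149320 / 0.58 = 257448.2759

x = $257,448.28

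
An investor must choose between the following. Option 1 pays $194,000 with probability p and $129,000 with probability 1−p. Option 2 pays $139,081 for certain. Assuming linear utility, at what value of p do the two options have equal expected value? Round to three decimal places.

p = 0.155

p·194000 + (1−p)·129000 = 139081
65000p + 129000 = 139081
p = (139081 − 129000) / 65000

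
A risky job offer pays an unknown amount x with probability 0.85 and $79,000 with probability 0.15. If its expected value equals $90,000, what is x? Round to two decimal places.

x = $91,941.18

0.85·x + 0.15·79000 = 90000
0.85·x = 90000 − 11850 = 78150
x = 78150 / 0.85 = 91941.1765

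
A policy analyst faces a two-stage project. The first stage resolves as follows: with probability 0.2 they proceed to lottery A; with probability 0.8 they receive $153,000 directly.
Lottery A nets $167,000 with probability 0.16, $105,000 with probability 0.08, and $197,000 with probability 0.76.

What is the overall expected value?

$159,368

EV(A) = 0.16 × 167000 + 0.08 × 105000 + 0.76 × 197000 = 26720 + 8400 + 149720 = 184840
Branch B: 153000 (certain)
Overall = 0.2 × 184840 + 0.8 × 153000 = 36968 + 122400 = 159368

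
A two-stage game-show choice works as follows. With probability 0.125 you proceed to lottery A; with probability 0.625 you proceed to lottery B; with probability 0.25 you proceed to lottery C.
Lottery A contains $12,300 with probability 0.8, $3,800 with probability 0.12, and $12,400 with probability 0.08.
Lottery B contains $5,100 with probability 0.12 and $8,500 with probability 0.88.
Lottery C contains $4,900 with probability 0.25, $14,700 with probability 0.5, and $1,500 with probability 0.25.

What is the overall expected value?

EV(A) = 0.8 × 12300 + 0.12 × 3800 + 0.08 × 12400 = 9840 + 456 + 992 = 11288
EV(B) = 0.12 × 5100 + 0.88 × 8500 = 612 + 7480 = 8092
EV(C) = 0.25 × 4900 + 0.5 × 14700 + 0.25 × 1500 = 1225 + 7350 + 375 = 8950
Overall = 0.125 × 11288 + 0.625 × 8092 + 0.25 × 8950 = 1411 + 5057.5 + 2237.5 = 8706

$8,706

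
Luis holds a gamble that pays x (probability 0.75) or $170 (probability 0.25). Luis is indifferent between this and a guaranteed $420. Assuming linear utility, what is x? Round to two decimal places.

0.75·x + 0.25·170 = 420
0.75·x = 420 − 42.5 = 377.5
x = 377.5 / 0.75 = 503.3333

x = $503.33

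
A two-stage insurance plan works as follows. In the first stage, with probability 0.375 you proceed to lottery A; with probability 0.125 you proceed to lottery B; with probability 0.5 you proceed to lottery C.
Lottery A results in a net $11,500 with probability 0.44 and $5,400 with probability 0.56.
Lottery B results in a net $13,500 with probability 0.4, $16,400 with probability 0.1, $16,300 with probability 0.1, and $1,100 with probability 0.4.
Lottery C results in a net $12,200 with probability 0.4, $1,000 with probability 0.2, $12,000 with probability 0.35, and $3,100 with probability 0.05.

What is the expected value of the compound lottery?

EV(A) = 0.44 × 11500 + 0.56 × 5400 = 5060 + 3024 = 8084
EV(B) = 0.4 × 13500 + 0.1 × 16400 + 0.1 × 16300 + 0.4 × 1100 = 5400 + 1640 + 1630 + 440 = 9110
EV(C) = 0.4 × 12200 + 0.2 × 1000 + 0.35 × 12000 + 0.05 × 3100 = 4880 + 200 + 4200 + 155 = 9435
Overall = 0.375 × 8084 + 0.125 × 9110 + 0.5 × 9435 = 3031.5 + 1138.75 + 4717.5 = 8887.75

$8,887.75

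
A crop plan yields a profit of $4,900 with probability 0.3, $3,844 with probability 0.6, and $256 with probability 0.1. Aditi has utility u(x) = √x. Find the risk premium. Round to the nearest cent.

E[u] = 0.3·√4900 + 0.6·√3844 + 0.1·√256 = 0.3·70 + 0.6·62 + 0.1·16 = 59.8
CE = (59.8)² = 3576.04
Risk premium = EV − CE = 3802 − 3576.04 = 225.96

$225.96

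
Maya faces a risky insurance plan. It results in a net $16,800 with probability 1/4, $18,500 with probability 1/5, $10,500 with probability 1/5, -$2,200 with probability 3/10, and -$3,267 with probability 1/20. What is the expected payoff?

EV = 1/4 × 16800 + 1/5 × 18500 + 1/5 × 10500 + 3/10 × (-2200) + 1/20 × (-3267) = 4200 + 3700 + 2100 − 660 − 163.35 = 9176.65

$9,176.65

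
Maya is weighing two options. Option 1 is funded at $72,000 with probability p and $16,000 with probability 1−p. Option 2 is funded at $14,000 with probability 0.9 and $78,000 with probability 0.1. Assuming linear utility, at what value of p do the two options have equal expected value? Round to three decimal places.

EV(Option 2) = 0.9 × 14000 + 0.1 × 78000 = 12600 + 7800 = 20400
p·72000 + (1−p)·16000 = 20400
56000p + 16000 = 20400
p = (20400 − 16000) / 56000

p = 0.079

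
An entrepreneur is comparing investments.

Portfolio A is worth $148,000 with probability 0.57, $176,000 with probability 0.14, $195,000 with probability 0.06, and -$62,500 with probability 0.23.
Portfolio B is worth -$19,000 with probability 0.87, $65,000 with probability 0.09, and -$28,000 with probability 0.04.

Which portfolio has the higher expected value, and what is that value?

Portfolio A ($106,325)

Portfolio A = 0.57 × 148000 + 0.14 × 176000 + 0.06 × 195000 + 0.23 × (-62500) = 84360 + 24640 + 11700 − 14375 = 106325
Portfolio B = 0.87 × (-19000) + 0.09 × 65000 + 0.04 × (-28000) = -16530 + 5850 − 1120 = -11800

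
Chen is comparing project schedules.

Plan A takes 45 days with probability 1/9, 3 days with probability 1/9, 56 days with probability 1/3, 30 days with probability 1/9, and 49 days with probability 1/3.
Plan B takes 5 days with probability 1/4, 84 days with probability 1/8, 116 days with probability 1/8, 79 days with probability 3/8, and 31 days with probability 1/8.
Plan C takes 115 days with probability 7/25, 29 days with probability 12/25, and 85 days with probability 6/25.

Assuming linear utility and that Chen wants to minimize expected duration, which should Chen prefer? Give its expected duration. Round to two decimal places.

Plan A (43.67 days)

Plan A = 1/9 × 45 + 1/9 × 3 + 1/3 × 56 + 1/9 × 30 + 1/3 × 49 = 5 + 0.3333 + 18.6667 + 3.3333 + 16.3333 = 43.6667
Plan B = 1/4 × 5 + 1/8 × 84 + 1/8 × 116 + 3/8 × 79 + 1/8 × 31 = 1.25 + 10.5 + 14.5 + 29.625 + 3.875 = 59.75
Plan C = 7/25 × 115 + 12/25 × 29 + 6/25 × 85 = 32.2 + 13.92 + 20.4 = 66.52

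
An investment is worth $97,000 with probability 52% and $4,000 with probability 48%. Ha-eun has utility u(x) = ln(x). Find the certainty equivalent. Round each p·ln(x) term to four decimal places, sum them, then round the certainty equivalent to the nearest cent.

$20,994.17

E[u] = 0.52·ln(97000) + 0.48·ln(4000) = 5.9709 + 3.9811 = 9.9520
CE = e^9.9520 ≈ 20994.17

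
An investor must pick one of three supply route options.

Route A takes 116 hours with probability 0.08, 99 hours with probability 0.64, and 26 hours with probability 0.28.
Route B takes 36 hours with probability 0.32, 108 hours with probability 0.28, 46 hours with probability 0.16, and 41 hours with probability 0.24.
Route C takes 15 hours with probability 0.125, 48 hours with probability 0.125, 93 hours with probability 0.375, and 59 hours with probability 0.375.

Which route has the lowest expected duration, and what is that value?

Route B (58.96 hours)

Route A = 0.08 × 116 + 0.64 × 99 + 0.28 × 26 = 9.28 + 63.36 + 7.28 = 79.92
Route B = 0.32 × 36 + 0.28 × 108 + 0.16 × 46 + 0.24 × 41 = 11.52 + 30.24 + 7.36 + 9.84 = 58.96
Route C = 0.125 × 15 + 0.125 × 48 + 0.375 × 93 + 0.375 × 59 = 1.875 + 6 + 34.875 + 22.125 = 64.875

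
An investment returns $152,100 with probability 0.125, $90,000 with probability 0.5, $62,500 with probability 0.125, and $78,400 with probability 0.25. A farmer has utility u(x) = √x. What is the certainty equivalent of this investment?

$90,000

E[u] = 0.125·√152100 + 0.5·√90000 + 0.125·√62500 + 0.25·√78400 = 0.125·390 + 0.5·300 + 0.125·250 + 0.25·280 = 300
CE = (300)² = 90000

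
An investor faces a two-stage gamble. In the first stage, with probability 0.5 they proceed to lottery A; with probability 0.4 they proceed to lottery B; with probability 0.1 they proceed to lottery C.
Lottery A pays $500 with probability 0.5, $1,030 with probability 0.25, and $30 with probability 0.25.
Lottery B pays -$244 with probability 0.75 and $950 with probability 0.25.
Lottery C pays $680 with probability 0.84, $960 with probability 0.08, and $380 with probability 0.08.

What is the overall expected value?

$347.14

EV(A) = 0.5 × 500 + 0.25 × 1030 + 0.25 × 30 = 250 + 257.5 + 7.5 = 515
EV(B) = 0.75 × (-244) + 0.25 × 950 = -183 + 237.5 = 54.5
EV(C) = 0.84 × 680 + 0.08 × 960 + 0.08 × 380 = 571.2 + 76.8 + 30.4 = 678.4
Overall = 0.5 × 515 + 0.4 × 54.5 + 0.1 × 678.4 = 257.5 + 21.8 + 67.84 = 347.14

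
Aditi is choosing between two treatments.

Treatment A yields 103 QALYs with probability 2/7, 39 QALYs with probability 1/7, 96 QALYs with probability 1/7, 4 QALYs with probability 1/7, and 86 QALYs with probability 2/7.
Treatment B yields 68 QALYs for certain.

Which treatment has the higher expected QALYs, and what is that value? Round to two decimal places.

Treatment A = 2/7 × 103 + 1/7 × 39 + 1/7 × 96 + 1/7 × 4 + 2/7 × 86 = 29.4286 + 5.5714 + 13.7143 + 0.5714 + 24.5714 = 73.8571
Treatment B: 68 (certain)

Treatment A (73.86 QALYs)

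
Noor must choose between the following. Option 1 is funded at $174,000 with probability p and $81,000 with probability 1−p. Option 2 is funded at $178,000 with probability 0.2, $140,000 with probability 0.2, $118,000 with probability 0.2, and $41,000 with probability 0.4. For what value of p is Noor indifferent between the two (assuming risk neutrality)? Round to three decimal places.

p = 0.243

EV(Option 2) = 0.2 × 178000 + 0.2 × 140000 + 0.2 × 118000 + 0.4 × 41000 = 35600 + 28000 + 23600 + 16400 = 103600
p·174000 + (1−p)·81000 = 103600
93000p + 81000 = 103600
p = (103600 − 81000) / 93000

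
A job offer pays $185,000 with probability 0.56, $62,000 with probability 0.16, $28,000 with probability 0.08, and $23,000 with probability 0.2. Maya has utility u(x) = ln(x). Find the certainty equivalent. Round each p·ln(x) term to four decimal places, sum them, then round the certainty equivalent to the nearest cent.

$88,000.70

E[u] = 0.56·ln(185000) + 0.16·ln(62000) + 0.08·ln(28000) + 0.2·ln(23000) = 6.7917 + 1.7656 + 0.8192 + 2.0086 = 11.3851
CE = e^11.3851 ≈ 88000.70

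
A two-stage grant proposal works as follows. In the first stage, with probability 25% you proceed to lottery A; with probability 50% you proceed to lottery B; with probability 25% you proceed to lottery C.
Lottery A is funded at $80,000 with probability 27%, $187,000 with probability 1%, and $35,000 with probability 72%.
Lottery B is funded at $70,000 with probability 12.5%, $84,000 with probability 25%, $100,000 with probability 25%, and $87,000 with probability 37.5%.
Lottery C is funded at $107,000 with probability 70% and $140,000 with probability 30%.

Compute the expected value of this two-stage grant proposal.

EV(A) = 0.27 × 80000 + 0.01 × 187000 + 0.72 × 35000 = 21600 + 1870 + 25200 = 48670
EV(B) = 0.125 × 70000 + 0.25 × 84000 + 0.25 × 100000 + 0.375 × 87000 = 8750 + 21000 + 25000 + 32625 = 87375
EV(C) = 0.7 × 107000 + 0.3 × 140000 = 74900 + 42000 = 116900
Overall = 0.25 × 48670 + 0.5 × 87375 + 0.25 × 116900 = 12167.5 + 43687.5 + 29225 = 85080

$85,080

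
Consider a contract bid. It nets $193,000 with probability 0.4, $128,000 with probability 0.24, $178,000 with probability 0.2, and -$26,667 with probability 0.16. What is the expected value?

$139,253.28

EV = 0.4 × 193000 + 0.24 × 128000 + 0.2 × 178000 + 0.16 × (-26667) = 77200 + 30720 + 35600 − 4266.72 = 139253.28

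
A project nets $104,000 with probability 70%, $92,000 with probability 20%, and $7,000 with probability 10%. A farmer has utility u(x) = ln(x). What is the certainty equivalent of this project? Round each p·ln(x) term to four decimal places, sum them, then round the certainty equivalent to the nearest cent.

$77,481.93

E[u] = 0.7·ln(104000) + 0.2·ln(92000) + 0.1·ln(7000) = 8.0865 + 2.2859 + 0.8854 = 11.2578
CE = e^11.2578 ≈ 77481.93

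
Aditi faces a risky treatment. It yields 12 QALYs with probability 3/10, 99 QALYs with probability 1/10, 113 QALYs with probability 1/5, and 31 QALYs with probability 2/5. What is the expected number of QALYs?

EV = 3/10 × 12 + 1/10 × 99 + 1/5 × 113 + 2/5 × 31 = 3.6 + 9.9 + 22.6 + 12.4 = 48.5

48.5 QALYs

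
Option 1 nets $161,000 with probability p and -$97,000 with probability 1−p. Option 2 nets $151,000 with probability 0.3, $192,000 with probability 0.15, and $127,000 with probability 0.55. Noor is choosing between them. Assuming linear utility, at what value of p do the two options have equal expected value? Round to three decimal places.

p = 0.934

EV(Option 2) = 0.3 × 151000 + 0.15 × 192000 + 0.55 × 127000 = 45300 + 28800 + 69850 = 143950
p·161000 + (1−p)·(-97000) = 143950
258000p − 97000 = 143950
p = (143950 + 97000) / 258000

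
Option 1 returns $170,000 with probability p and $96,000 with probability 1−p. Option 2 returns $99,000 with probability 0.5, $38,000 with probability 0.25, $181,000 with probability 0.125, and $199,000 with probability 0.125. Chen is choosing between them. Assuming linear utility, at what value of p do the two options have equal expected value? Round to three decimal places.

p = 0.142

EV(Option 2) = 0.5 × 99000 + 0.25 × 38000 + 0.125 × 181000 + 0.125 × 199000 = 49500 + 9500 + 22625 + 24875 = 106500
p·170000 + (1−p)·96000 = 106500
74000p + 96000 = 106500
p = (106500 − 96000) / 74000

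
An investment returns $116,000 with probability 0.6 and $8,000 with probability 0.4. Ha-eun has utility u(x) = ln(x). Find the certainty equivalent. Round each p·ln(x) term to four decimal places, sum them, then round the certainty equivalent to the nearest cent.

E[u] = 0.6·ln(116000) + 0.4·ln(8000) = 6.9968 + 3.5949 = 10.5917
CE = e^10.5917 ≈ 39803.10

$39,803.10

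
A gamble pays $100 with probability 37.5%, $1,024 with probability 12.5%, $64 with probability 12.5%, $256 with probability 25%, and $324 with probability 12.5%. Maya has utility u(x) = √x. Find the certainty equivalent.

$225

E[u] = 0.375·√100 + 0.125·√1024 + 0.125·√64 + 0.25·√256 + 0.125·√324 = 0.375·10 + 0.125·32 + 0.125·8 + 0.25·16 + 0.125·18 = 15
CE = (15)² = 225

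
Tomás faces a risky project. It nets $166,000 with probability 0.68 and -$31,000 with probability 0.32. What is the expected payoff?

EV = 0.68 × 166000 + 0.32 × (-31000) = 112880 − 9920 = 102960

$102,960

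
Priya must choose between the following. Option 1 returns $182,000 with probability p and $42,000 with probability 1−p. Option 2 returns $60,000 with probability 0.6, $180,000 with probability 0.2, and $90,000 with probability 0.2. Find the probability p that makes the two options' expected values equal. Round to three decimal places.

p = 0.343

EV(Option 2) = 0.6 × 60000 + 0.2 × 180000 + 0.2 × 90000 = 36000 + 36000 + 18000 = 90000
p·182000 + (1−p)·42000 = 90000
140000p + 42000 = 90000
p = (90000 − 42000) / 140000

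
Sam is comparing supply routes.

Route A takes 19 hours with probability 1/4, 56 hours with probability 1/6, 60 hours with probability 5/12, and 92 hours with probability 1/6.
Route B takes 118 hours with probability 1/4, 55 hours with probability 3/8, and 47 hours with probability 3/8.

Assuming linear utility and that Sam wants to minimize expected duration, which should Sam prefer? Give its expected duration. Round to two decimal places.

Route A (54.42 hours)

Route A = 1/4 × 19 + 1/6 × 56 + 5/12 × 60 + 1/6 × 92 = 4.75 + 9.3333 + 25 + 15.3333 = 54.4167
Route B = 1/4 × 118 + 3/8 × 55 + 3/8 × 47 = 29.5 + 20.625 + 17.625 = 67.75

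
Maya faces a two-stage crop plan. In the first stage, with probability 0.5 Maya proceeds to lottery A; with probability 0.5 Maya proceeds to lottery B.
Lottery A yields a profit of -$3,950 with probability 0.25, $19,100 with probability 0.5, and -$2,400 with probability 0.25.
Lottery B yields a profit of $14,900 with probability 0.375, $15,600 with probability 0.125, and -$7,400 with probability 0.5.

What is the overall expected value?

EV(A) = 0.25 × (-3950) + 0.5 × 19100 + 0.25 × (-2400) = -987.5 + 9550 − 600 = 7962.5
EV(B) = 0.375 × 14900 + 0.125 × 15600 + 0.5 × (-7400) = 5587.5 + 1950 − 3700 = 3837.5
Overall = 0.5 × 7962.5 + 0.5 × 3837.5 = 3981.25 + 1918.75 = 5900

$5,900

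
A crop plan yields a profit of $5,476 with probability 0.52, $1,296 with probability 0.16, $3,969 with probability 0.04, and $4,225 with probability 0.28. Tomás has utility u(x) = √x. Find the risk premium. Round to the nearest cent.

$176.84

E[u] = 0.52·√5476 + 0.16·√1296 + 0.04·√3969 + 0.28·√4225 = 0.52·74 + 0.16·36 + 0.04·63 + 0.28·65 = 64.96
CE = (64.96)² = 4219.8016
Risk premium = EV − CE = 4396.64 − 4219.8016 = 176.8384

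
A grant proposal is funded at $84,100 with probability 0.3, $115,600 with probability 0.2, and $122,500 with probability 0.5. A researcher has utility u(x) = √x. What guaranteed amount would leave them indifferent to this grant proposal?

E[u] = 0.3·√84100 + 0.2·√115600 + 0.5·√122500 = 0.3·290 + 0.2·340 + 0.5·350 = 330
CE = (330)² = 108900

$108,900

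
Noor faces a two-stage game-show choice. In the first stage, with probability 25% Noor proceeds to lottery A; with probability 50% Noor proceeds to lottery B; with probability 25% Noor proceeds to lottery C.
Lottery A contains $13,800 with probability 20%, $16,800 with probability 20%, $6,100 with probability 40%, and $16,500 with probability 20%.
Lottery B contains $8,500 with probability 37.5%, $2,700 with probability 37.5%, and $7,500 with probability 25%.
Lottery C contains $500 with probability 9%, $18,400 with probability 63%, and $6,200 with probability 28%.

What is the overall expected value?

EV(A) = 0.2 × 13800 + 0.2 × 16800 + 0.4 × 6100 + 0.2 × 16500 = 2760 + 3360 + 2440 + 3300 = 11860
EV(B) = 0.375 × 8500 + 0.375 × 2700 + 0.25 × 7500 = 3187.5 + 1012.5 + 1875 = 6075
EV(C) = 0.09 × 500 + 0.63 × 18400 + 0.28 × 6200 = 45 + 11592 + 1736 = 13373
Overall = 0.25 × 11860 + 0.5 × 6075 + 0.25 × 13373 = 2965 + 3037.5 + 3343.25 = 9345.75

$9,345.75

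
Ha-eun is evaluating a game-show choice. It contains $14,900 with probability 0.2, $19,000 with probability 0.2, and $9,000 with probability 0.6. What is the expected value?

EV = 0.2 × 14900 + 0.2 × 19000 + 0.6 × 9000 = 2980 + 3800 + 5400 = 12180

$12,180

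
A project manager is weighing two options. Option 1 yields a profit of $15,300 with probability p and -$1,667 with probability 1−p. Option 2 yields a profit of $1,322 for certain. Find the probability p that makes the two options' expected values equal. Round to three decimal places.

p·15300 + (1−p)·(-1667) = 1322
16967p − 1667 = 1322
p = (1322 + 1667) / 16967

p = 0.176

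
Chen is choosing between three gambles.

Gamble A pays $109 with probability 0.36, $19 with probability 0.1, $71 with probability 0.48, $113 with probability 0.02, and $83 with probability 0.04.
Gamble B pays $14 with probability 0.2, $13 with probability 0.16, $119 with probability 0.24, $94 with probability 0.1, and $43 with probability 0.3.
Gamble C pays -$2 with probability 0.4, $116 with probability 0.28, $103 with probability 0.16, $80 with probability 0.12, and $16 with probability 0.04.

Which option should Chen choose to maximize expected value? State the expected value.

Gamble A = 0.36 × 109 + 0.1 × 19 + 0.48 × 71 + 0.02 × 113 + 0.04 × 83 = 39.24 + 1.9 + 34.08 + 2.26 + 3.32 = 80.8
Gamble B = 0.2 × 14 + 0.16 × 13 + 0.24 × 119 + 0.1 × 94 + 0.3 × 43 = 2.8 + 2.08 + 28.56 + 9.4 + 12.9 = 55.74
Gamble C = 0.4 × (-2) + 0.28 × 116 + 0.16 × 103 + 0.12 × 80 + 0.04 × 16 = -0.8 + 32.48 + 16.48 + 9.6 + 0.64 = 58.4

Gamble A ($80.80)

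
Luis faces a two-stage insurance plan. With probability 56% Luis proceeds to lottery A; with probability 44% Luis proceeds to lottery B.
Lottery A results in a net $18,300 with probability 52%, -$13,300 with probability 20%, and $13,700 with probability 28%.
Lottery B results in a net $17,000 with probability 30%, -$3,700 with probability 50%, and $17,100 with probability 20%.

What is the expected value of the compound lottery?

$8,922.32

EV(A) = 0.52 × 18300 + 0.2 × (-13300) + 0.28 × 13700 = 9516 − 2660 + 3836 = 10692
EV(B) = 0.3 × 17000 + 0.5 × (-3700) + 0.2 × 17100 = 5100 − 1850 + 3420 = 6670
Overall = 0.56 × 10692 + 0.44 × 6670 = 5987.52 + 2934.8 = 8922.32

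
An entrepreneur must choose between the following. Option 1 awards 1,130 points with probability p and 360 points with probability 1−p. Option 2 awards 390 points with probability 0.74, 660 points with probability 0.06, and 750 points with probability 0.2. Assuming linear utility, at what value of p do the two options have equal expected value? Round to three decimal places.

p = 0.154

EV(Option 2) = 0.74 × 390 + 0.06 × 660 + 0.2 × 750 = 288.6 + 39.6 + 150 = 478.2
p·1130 + (1−p)·360 = 478.2
770p + 360 = 478.2
p = (478.2 − 360) / 770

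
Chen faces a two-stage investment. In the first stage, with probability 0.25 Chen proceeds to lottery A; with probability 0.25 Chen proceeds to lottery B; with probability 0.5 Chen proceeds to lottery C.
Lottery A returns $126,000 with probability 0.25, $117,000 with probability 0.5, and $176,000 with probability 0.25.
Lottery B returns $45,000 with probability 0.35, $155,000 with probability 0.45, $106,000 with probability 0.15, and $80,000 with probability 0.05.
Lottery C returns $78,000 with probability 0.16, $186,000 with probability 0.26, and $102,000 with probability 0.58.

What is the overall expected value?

EV(A) = 0.25 × 126000 + 0.5 × 117000 + 0.25 × 176000 = 31500 + 58500 + 44000 = 134000
EV(B) = 0.35 × 45000 + 0.45 × 155000 + 0.15 × 106000 + 0.05 × 80000 = 15750 + 69750 + 15900 + 4000 = 105400
EV(C) = 0.16 × 78000 + 0.26 × 186000 + 0.58 × 102000 = 12480 + 48360 + 59160 = 120000
Overall = 0.25 × 134000 + 0.25 × 105400 + 0.5 × 120000 = 33500 + 26350 + 60000 = 119850

$119,850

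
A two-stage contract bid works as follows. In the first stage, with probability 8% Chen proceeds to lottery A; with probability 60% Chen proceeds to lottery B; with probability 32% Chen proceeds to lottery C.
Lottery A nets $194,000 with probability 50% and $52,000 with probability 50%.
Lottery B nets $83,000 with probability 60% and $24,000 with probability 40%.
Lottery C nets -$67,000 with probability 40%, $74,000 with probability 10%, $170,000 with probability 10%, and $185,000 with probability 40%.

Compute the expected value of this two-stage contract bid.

EV(A) = 0.5 × 194000 + 0.5 × 52000 = 97000 + 26000 = 123000
EV(B) = 0.6 × 83000 + 0.4 × 24000 = 49800 + 9600 = 59400
EV(C) = 0.4 × (-67000) + 0.1 × 74000 + 0.1 × 170000 + 0.4 × 185000 = -26800 + 7400 + 17000 + 74000 = 71600
Overall = 0.08 × 123000 + 0.6 × 59400 + 0.32 × 71600 = 9840 + 35640 + 22912 = 68392

$68,392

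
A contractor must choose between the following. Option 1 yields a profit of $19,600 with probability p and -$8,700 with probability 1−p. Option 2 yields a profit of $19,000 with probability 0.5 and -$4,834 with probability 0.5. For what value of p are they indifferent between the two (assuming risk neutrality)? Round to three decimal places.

EV(Option 2) = 0.5 × 19000 + 0.5 × (-4834) = 9500 − 2417 = 7083
p·19600 + (1−p)·(-8700) = 7083
28300p − 8700 = 7083
p = (7083 + 8700) / 28300

p = 0.558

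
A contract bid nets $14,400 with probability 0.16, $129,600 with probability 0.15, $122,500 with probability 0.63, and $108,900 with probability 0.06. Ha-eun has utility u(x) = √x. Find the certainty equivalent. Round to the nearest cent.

E[u] = 0.16·√14400 + 0.15·√129600 + 0.63·√122500 + 0.06·√108900 = 0.16·120 + 0.15·360 + 0.63·350 + 0.06·330 = 313.5
CE = (313.5)² = 98282.25

$98,282.25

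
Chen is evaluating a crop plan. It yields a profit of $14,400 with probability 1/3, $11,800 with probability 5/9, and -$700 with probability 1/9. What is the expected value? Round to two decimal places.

EV = 1/3 × 14400 + 5/9 × 11800 + 1/9 × (-700) = 4800 + 6555.5556 − 77.7778 = 11277.7778

$11,277.78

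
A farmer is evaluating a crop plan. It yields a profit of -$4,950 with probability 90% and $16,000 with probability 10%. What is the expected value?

EV = 0.9 × (-4950) + 0.1 × 16000 = -4455 + 1600 = -2855

-$2,855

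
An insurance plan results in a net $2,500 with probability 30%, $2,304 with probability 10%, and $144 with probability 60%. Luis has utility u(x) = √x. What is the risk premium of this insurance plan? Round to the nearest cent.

E[u] = 0.3·√2500 + 0.1·√2304 + 0.6·√144 = 0.3·50 + 0.1·48 + 0.6·12 = 27
CE = (27)² = 729
Risk premium = EV − CE = 1066.8 − 729 = 337.8

$337.80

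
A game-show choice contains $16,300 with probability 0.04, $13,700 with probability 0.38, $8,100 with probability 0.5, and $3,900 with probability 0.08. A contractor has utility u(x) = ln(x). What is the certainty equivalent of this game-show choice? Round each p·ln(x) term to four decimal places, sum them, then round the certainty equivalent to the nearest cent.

$9,594.07

E[u] = 0.04·ln(16300) + 0.38·ln(13700) + 0.5·ln(8100) + 0.08·ln(3900) = 0.3880 + 3.6196 + 4.4998 + 0.6615 = 9.1689
CE = e^9.1689 ≈ 9594.07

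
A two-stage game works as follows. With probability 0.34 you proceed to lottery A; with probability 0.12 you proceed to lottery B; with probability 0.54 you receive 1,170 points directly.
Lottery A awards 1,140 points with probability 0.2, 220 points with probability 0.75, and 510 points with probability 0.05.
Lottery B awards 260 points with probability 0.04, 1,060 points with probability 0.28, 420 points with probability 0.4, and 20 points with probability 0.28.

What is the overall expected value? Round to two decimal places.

831.79 points

EV(A) = 0.2 × 1140 + 0.75 × 220 + 0.05 × 510 = 228 + 165 + 25.5 = 418.5
EV(B) = 0.04 × 260 + 0.28 × 1060 + 0.4 × 420 + 0.28 × 20 = 10.4 + 296.8 + 168 + 5.6 = 480.8
Branch C: 1170 (certain)
Overall = 0.34 × 418.5 + 0.12 × 480.8 + 0.54 × 1170 = 142.29 + 57.696 + 631.8 = 831.786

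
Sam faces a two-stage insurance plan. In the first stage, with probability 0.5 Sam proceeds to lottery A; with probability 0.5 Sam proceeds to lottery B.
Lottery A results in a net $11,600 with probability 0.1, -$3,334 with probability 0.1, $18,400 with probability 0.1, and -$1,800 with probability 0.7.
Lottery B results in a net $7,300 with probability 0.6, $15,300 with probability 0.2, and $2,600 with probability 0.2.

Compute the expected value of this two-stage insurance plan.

$4,683.30

EV(A) = 0.1 × 11600 + 0.1 × (-3334) + 0.1 × 18400 + 0.7 × (-1800) = 1160 − 333.4 + 1840 − 1260 = 1406.6
EV(B) = 0.6 × 7300 + 0.2 × 15300 + 0.2 × 2600 = 4380 + 3060 + 520 = 7960
Overall = 0.5 × 1406.6 + 0.5 × 7960 = 703.3 + 3980 = 4683.3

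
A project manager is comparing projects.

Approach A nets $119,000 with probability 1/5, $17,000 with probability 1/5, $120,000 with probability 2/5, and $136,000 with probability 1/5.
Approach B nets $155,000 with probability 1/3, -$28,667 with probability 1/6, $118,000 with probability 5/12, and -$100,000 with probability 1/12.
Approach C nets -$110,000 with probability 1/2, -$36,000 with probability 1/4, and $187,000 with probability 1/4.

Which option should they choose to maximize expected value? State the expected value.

Approach A ($102,400)

Approach A = 1/5 × 119000 + 1/5 × 17000 + 2/5 × 120000 + 1/5 × 136000 = 23800 + 3400 + 48000 + 27200 = 102400
Approach B = 1/3 × 155000 + 1/6 × (-28667) + 5/12 × 118000 + 1/12 × (-100000) = 51666.6667 − 4777.8333 + 49166.6667 − 8333.3333 = 87722.1667
Approach C = 1/2 × (-110000) + 1/4 × (-36000) + 1/4 × 187000 = -55000 − 9000 + 46750 = -17250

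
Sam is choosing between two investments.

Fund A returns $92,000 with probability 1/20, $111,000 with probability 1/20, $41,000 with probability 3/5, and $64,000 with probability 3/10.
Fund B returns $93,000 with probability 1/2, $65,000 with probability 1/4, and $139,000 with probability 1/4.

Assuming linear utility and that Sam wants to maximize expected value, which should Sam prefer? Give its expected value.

Fund A = 1/20 × 92000 + 1/20 × 111000 + 3/5 × 41000 + 3/10 × 64000 = 4600 + 5550 + 24600 + 19200 = 53950
Fund B = 1/2 × 93000 + 1/4 × 65000 + 1/4 × 139000 = 46500 + 16250 + 34750 = 97500

Fund B ($97,500)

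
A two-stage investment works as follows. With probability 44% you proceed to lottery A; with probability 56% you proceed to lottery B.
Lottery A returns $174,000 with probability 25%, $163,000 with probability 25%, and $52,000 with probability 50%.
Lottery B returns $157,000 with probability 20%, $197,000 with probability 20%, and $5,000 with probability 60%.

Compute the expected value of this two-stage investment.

$89,838

EV(A) = 0.25 × 174000 + 0.25 × 163000 + 0.5 × 52000 = 43500 + 40750 + 26000 = 110250
EV(B) = 0.2 × 157000 + 0.2 × 197000 + 0.6 × 5000 = 31400 + 39400 + 3000 = 73800
Overall = 0.44 × 110250 + 0.56 × 73800 = 48510 + 41328 = 89838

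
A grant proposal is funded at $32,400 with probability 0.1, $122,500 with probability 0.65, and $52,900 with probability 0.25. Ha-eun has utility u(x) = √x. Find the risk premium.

E[u] = 0.1·√32400 + 0.65·√122500 + 0.25·√52900 = 0.1·180 + 0.65·350 + 0.25·230 = 303
CE = (303)² = 91809
Risk premium = EV − CE = 96090 − 91809 = 4281

$4,281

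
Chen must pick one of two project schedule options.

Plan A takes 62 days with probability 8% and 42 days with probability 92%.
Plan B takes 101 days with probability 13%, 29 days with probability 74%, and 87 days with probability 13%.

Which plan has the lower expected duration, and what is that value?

Plan A = 0.08 × 62 + 0.92 × 42 = 4.96 + 38.64 = 43.6
Plan B = 0.13 × 101 + 0.74 × 29 + 0.13 × 87 = 13.13 + 21.46 + 11.31 = 45.9

Plan A (43.6 days)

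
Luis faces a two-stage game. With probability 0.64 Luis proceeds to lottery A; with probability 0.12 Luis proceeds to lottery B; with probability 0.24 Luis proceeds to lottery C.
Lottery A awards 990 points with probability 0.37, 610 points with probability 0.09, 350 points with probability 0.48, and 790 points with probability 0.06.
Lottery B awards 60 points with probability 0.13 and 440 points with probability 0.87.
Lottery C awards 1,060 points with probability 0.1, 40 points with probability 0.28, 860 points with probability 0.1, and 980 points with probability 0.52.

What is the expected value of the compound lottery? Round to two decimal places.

EV(A) = 0.37 × 990 + 0.09 × 610 + 0.48 × 350 + 0.06 × 790 = 366.3 + 54.9 + 168 + 47.4 = 636.6
EV(B) = 0.13 × 60 + 0.87 × 440 = 7.8 + 382.8 = 390.6
EV(C) = 0.1 × 1060 + 0.28 × 40 + 0.1 × 860 + 0.52 × 980 = 106 + 11.2 + 86 + 509.6 = 712.8
Overall = 0.64 × 636.6 + 0.12 × 390.6 + 0.24 × 712.8 = 407.424 + 46.872 + 171.072 = 625.368

625.37 points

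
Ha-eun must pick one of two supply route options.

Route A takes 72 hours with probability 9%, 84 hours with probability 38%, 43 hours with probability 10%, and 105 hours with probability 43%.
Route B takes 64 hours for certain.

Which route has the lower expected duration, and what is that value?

Route B (64 hours)

Route A = 0.09 × 72 + 0.38 × 84 + 0.1 × 43 + 0.43 × 105 = 6.48 + 31.92 + 4.3 + 45.15 = 87.85
Route B: 64 (certain)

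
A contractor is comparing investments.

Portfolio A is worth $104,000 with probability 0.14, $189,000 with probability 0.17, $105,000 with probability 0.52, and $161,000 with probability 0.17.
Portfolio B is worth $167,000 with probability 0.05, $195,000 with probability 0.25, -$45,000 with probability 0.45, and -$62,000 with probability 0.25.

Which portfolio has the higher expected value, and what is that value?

Portfolio A ($128,660)

Portfolio A = 0.14 × 104000 + 0.17 × 189000 + 0.52 × 105000 + 0.17 × 161000 = 14560 + 32130 + 54600 + 27370 = 128660
Portfolio B = 0.05 × 167000 + 0.25 × 195000 + 0.45 × (-45000) + 0.25 × (-62000) = 8350 + 48750 − 20250 − 15500 = 21350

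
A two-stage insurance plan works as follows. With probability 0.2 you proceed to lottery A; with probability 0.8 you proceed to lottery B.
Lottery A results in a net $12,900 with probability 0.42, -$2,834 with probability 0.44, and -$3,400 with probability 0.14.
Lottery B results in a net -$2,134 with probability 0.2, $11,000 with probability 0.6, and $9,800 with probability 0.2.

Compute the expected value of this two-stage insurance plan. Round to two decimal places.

$7,245.57

EV(A) = 0.42 × 12900 + 0.44 × (-2834) + 0.14 × (-3400) = 5418 − 1246.96 − 476 = 3695.04
EV(B) = 0.2 × (-2134) + 0.6 × 11000 + 0.2 × 9800 = -426.8 + 6600 + 1960 = 8133.2
Overall = 0.2 × 3695.04 + 0.8 × 8133.2 = 739.008 + 6506.56 = 7245.568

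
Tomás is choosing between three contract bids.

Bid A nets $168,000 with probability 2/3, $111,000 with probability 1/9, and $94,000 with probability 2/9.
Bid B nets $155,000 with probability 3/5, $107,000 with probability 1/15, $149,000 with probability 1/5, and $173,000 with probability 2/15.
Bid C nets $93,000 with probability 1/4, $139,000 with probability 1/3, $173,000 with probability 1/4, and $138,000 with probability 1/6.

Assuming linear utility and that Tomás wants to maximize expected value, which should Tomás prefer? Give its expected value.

Bid B ($153,000)

Bid A = 2/3 × 168000 + 1/9 × 111000 + 2/9 × 94000 = 112000 + 12333.3333 + 20888.8889 = 145222.2222
Bid B = 3/5 × 155000 + 1/15 × 107000 + 1/5 × 149000 + 2/15 × 173000 = 93000 + 7133.3333 + 29800 + 23066.6667 = 153000
Bid C = 1/4 × 93000 + 1/3 × 139000 + 1/4 × 173000 + 1/6 × 138000 = 23250 + 46333.3333 + 43250 + 23000 = 135833.3333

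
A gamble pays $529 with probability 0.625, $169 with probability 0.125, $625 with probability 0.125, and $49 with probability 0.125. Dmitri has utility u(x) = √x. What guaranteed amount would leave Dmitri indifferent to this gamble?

E[u] = 0.625·√529 + 0.125·√169 + 0.125·√625 + 0.125·√49 = 0.625·23 + 0.125·13 + 0.125·25 + 0.125·7 = 20
CE = (20)² = 400

$400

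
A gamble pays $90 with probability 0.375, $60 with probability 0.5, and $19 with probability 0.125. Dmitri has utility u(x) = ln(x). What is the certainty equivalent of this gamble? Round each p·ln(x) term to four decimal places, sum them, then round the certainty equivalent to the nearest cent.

$60.50

E[u] = 0.375·ln(90) + 0.5·ln(60) + 0.125·ln(19) = 1.6874 + 2.0472 + 0.3681 = 4.1027
CE = e^4.1027 ≈ 60.50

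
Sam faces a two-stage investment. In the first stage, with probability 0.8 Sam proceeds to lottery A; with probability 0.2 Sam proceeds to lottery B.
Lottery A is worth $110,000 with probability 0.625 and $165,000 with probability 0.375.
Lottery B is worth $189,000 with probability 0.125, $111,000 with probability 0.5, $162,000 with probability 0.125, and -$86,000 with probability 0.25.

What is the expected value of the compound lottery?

EV(A) = 0.625 × 110000 + 0.375 × 165000 = 68750 + 61875 = 130625
EV(B) = 0.125 × 189000 + 0.5 × 111000 + 0.125 × 162000 + 0.25 × (-86000) = 23625 + 55500 + 20250 − 21500 = 77875
Overall = 0.8 × 130625 + 0.2 × 77875 = 104500 + 15575 = 120075

$120,075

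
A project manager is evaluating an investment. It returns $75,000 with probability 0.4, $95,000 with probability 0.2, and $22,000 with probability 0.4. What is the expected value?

$57,800

EV = 0.4 × 75000 + 0.2 × 95000 + 0.4 × 22000 = 30000 + 19000 + 8800 = 57800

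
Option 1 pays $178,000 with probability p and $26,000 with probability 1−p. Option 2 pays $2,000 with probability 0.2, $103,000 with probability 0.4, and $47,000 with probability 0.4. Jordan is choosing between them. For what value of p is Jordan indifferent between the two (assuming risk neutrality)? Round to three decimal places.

p = 0.226

EV(Option 2) = 0.2 × 2000 + 0.4 × 103000 + 0.4 × 47000 = 400 + 41200 + 18800 = 60400
p·178000 + (1−p)·26000 = 60400
152000p + 26000 = 60400
p = (60400 − 26000) / 152000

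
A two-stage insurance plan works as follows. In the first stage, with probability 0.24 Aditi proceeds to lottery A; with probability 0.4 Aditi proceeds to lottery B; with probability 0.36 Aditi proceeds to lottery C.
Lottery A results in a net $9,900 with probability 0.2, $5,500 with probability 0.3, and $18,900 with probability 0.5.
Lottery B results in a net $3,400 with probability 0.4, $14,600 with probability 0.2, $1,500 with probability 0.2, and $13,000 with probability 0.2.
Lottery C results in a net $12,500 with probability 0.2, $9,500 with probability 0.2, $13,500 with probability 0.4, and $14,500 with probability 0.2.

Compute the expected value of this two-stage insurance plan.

$10,583.20

EV(A) = 0.2 × 9900 + 0.3 × 5500 + 0.5 × 18900 = 1980 + 1650 + 9450 = 13080
EV(B) = 0.4 × 3400 + 0.2 × 14600 + 0.2 × 1500 + 0.2 × 13000 = 1360 + 2920 + 300 + 2600 = 7180
EV(C) = 0.2 × 12500 + 0.2 × 9500 + 0.4 × 13500 + 0.2 × 14500 = 2500 + 1900 + 5400 + 2900 = 12700
Overall = 0.24 × 13080 + 0.4 × 7180 + 0.36 × 12700 = 3139.2 + 2872 + 4572 = 10583.2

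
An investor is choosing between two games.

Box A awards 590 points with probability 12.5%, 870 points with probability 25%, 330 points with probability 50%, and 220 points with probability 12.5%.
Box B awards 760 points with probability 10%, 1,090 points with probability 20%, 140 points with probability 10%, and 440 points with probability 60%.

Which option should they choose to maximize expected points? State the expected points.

Box A = 0.125 × 590 + 0.25 × 870 + 0.5 × 330 + 0.125 × 220 = 73.75 + 217.5 + 165 + 27.5 = 483.75
Box B = 0.1 × 760 + 0.2 × 1090 + 0.1 × 140 + 0.6 × 440 = 76 + 218 + 14 + 264 = 572

Box B (572 points)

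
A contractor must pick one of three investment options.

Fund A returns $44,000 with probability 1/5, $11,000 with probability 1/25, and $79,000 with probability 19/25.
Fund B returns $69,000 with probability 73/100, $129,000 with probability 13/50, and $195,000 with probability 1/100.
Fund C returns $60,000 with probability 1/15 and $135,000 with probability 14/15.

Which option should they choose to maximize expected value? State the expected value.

Fund A = 1/5 × 44000 + 1/25 × 11000 + 19/25 × 79000 = 8800 + 440 + 60040 = 69280
Fund B = 73/100 × 69000 + 13/50 × 129000 + 1/100 × 195000 = 50370 + 33540 + 1950 = 85860
Fund C = 1/15 × 60000 + 14/15 × 135000 = 4000 + 126000 = 130000

Fund C ($130,000)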